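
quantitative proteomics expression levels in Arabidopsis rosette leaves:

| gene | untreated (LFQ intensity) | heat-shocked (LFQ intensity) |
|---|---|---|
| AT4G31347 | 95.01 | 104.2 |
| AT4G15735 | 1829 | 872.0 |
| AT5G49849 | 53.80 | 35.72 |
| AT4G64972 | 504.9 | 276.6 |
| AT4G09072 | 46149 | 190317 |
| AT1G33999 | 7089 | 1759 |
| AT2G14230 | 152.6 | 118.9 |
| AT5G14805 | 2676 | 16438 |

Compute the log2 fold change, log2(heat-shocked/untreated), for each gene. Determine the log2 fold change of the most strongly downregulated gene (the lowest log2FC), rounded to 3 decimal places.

log2(104.2/95.01) = 0.133  (AT4G31347)
log2(872.0/1829) = -1.069  (AT4G15735)
log2(35.72/53.80) = -0.591  (AT5G49849)
log2(276.6/504.9) = -0.868  (AT4G64972)
log2(190317/46149) = 2.044  (AT4G09072)
log2(1759/7089) = -2.011  (AT1G33999)
log2(118.9/152.6) = -0.360  (AT2G14230)
log2(16438/2676) = 2.619  (AT5G14805)
AT1G33999 is most strongly downregulated.

-2.011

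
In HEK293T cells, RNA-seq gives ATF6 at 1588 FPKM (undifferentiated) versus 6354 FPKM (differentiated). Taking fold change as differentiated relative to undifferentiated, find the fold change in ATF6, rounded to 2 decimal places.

4.00

Fold change = 6354 / 1588 = 4.001
ATF6 is upregulated.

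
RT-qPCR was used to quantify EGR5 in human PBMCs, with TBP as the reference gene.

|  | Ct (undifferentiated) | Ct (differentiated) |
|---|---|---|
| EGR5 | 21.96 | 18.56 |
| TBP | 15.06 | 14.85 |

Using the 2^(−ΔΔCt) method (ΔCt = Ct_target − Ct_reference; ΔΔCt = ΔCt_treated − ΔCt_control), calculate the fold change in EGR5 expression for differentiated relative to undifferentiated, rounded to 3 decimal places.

ΔCt(undifferentiated) = 21.960 − 15.060 = 6.900
ΔCt(differentiated) = 18.560 − 14.850 = 3.710
ΔΔCt = 3.710 − 6.900 = -3.190
Fold change = 2^(−(-3.190)) = 2^3.190 = 9.1261

9.126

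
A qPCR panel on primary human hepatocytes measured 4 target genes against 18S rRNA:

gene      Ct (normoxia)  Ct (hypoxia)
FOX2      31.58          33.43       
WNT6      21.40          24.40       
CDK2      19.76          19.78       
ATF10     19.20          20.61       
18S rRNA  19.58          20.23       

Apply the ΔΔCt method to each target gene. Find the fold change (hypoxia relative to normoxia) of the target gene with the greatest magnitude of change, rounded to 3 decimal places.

FOX2: ΔΔCt = (33.43−20.23) − (31.58−19.58) = 13.20 − 12.00 = 1.20; fold change = 2^-1.20 = 0.435
WNT6: ΔΔCt = (24.40−20.23) − (21.40−19.58) = 4.17 − 1.82 = 2.35; fold change = 2^-2.35 = 0.196
CDK2: ΔΔCt = (19.78−20.23) − (19.76−19.58) = -0.45 − 0.18 = -0.63; fold change = 2^0.63 = 1.548
ATF10: ΔΔCt = (20.61−20.23) − (19.20−19.58) = 0.38 − (-0.38) = 0.76; fold change = 2^-0.76 = 0.590
WNT6 has the largest |ΔΔCt| = 2.35.

0.196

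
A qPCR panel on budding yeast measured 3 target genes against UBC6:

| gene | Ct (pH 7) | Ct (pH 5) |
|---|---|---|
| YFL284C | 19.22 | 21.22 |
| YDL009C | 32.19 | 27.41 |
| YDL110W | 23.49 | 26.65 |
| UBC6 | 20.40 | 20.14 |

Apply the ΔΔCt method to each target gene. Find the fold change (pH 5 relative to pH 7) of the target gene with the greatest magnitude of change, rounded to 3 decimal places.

22.943

YFL284C: ΔΔCt = (21.22−20.14) − (19.22−20.40) = 1.08 − (-1.18) = 2.26; fold change = 2^-2.26 = 0.209
YDL009C: ΔΔCt = (27.41−20.14) − (32.19−20.40) = 7.27 − 11.79 = -4.52; fold change = 2^4.52 = 22.943
YDL110W: ΔΔCt = (26.65−20.14) − (23.49−20.40) = 6.51 − 3.09 = 3.42; fold change = 2^-3.42 = 0.093
YDL009C has the largest |ΔΔCt| = 4.52.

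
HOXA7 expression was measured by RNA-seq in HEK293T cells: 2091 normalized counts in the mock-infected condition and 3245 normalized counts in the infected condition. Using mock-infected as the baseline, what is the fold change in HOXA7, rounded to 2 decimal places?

1.55

Fold change = 3245 / 2091 = 1.552
HOXA7 is upregulated.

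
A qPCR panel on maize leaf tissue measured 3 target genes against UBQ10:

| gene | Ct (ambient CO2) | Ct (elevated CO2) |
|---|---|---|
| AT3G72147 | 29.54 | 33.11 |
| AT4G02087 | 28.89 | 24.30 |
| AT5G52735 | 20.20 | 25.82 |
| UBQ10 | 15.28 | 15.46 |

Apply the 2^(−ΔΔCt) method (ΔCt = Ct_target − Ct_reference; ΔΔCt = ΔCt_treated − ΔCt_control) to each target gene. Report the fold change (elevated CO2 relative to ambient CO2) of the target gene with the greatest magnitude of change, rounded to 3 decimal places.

AT3G72147: ΔΔCt = (33.11−15.46) − (29.54−15.28) = 17.65 − 14.26 = 3.39; fold change = 2^-3.39 = 0.095
AT4G02087: ΔΔCt = (24.30−15.46) − (28.89−15.28) = 8.84 − 13.61 = -4.77; fold change = 2^4.77 = 27.284
AT5G52735: ΔΔCt = (25.82−15.46) − (20.20−15.28) = 10.36 − 4.92 = 5.44; fold change = 2^-5.44 = 0.023
AT5G52735 has the largest |ΔΔCt| = 5.44.

0.023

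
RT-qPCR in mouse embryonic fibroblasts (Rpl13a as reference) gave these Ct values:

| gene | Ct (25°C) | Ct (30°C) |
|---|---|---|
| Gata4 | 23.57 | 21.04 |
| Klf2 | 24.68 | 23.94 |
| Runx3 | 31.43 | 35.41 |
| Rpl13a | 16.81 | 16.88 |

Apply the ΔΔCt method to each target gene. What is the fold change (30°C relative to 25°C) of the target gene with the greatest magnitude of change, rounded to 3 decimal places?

Gata4: ΔΔCt = (21.04−16.88) − (23.57−16.81) = 4.16 − 6.76 = -2.60; fold change = 2^2.60 = 6.063
Klf2: ΔΔCt = (23.94−16.88) − (24.68−16.81) = 7.06 − 7.87 = -0.81; fold change = 2^0.81 = 1.753
Runx3: ΔΔCt = (35.41−16.88) − (31.43−16.81) = 18.53 − 14.62 = 3.91; fold change = 2^-3.91 = 0.067
Runx3 has the largest |ΔΔCt| = 3.91.

0.067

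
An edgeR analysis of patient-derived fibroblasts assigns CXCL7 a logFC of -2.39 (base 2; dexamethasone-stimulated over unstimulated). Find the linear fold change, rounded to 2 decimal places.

0.19

Fold change = 2^(-2.39) = 0.191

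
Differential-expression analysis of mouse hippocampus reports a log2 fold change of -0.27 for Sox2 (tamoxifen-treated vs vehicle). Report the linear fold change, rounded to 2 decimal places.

0.83

Fold change = 2^(-0.27) = 0.829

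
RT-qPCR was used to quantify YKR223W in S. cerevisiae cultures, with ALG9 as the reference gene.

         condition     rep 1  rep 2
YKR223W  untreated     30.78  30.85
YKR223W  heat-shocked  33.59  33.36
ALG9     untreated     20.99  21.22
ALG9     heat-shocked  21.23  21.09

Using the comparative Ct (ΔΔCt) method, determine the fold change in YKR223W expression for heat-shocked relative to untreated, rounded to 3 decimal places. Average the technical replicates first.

0.164

Mean Ct: YKR223W untreated 30.815; YKR223W heat-shocked 33.475; ALG9 untreated 21.105; ALG9 heat-shocked 21.160
ΔCt(untreated) = 30.815 − 21.105 = 9.710
ΔCt(heat-shocked) = 33.475 − 21.160 = 12.315
ΔΔCt = 12.315 − 9.710 = 2.605
Fold change = 2^(−2.605) = 0.1644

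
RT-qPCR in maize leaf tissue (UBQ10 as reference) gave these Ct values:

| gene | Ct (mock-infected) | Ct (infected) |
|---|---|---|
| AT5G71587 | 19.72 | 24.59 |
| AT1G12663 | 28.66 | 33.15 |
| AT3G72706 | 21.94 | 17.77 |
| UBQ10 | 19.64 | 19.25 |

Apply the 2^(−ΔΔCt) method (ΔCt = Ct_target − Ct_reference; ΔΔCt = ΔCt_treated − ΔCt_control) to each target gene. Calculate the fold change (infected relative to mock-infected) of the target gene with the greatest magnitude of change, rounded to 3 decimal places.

0.026

AT5G71587: ΔΔCt = (24.59−19.25) − (19.72−19.64) = 5.34 − 0.08 = 5.26; fold change = 2^-5.26 = 0.026
AT1G12663: ΔΔCt = (33.15−19.25) − (28.66−19.64) = 13.90 − 9.02 = 4.88; fold change = 2^-4.88 = 0.034
AT3G72706: ΔΔCt = (17.77−19.25) − (21.94−19.64) = -1.48 − 2.30 = -3.78; fold change = 2^3.78 = 13.737
AT5G71587 has the largest |ΔΔCt| = 5.26.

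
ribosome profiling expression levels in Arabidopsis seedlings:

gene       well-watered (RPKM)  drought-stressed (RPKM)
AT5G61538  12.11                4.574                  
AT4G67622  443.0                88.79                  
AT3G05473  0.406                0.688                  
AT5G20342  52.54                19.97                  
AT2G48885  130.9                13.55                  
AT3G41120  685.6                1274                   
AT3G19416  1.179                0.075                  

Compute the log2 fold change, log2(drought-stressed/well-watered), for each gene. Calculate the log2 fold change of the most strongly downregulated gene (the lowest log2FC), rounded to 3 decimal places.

-3.975

log2(4.574/12.11) = -1.405  (AT5G61538)
log2(88.79/443.0) = -2.319  (AT4G67622)
log2(0.688/0.406) = 0.761  (AT3G05473)
log2(19.97/52.54) = -1.396  (AT5G20342)
log2(13.55/130.9) = -3.272  (AT2G48885)
log2(1274/685.6) = 0.894  (AT3G41120)
log2(0.075/1.179) = -3.975  (AT3G19416)
AT3G19416 is most strongly downregulated.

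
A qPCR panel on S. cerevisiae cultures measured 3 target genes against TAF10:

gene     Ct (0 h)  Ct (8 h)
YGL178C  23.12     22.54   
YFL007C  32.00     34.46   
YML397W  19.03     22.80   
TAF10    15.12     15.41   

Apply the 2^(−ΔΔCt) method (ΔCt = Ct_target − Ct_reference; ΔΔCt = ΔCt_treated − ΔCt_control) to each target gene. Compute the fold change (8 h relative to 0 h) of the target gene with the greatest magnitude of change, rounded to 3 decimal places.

0.090

YGL178C: ΔΔCt = (22.54−15.41) − (23.12−15.12) = 7.13 − 8.00 = -0.87; fold change = 2^0.87 = 1.828
YFL007C: ΔΔCt = (34.46−15.41) − (32.00−15.12) = 19.05 − 16.88 = 2.17; fold change = 2^-2.17 = 0.222
YML397W: ΔΔCt = (22.80−15.41) − (19.03−15.12) = 7.39 − 3.91 = 3.48; fold change = 2^-3.48 = 0.090
YML397W has the largest |ΔΔCt| = 3.48.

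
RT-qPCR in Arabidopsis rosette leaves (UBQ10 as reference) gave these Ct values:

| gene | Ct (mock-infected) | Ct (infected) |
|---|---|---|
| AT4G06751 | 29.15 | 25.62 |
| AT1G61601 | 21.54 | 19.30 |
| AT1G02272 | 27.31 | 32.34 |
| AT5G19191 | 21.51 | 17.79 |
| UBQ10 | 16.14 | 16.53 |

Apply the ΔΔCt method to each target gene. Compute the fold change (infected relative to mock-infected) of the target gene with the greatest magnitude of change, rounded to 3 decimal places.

0.040

AT4G06751: ΔΔCt = (25.62−16.53) − (29.15−16.14) = 9.09 − 13.01 = -3.92; fold change = 2^3.92 = 15.137
AT1G61601: ΔΔCt = (19.30−16.53) − (21.54−16.14) = 2.77 − 5.40 = -2.63; fold change = 2^2.63 = 6.190
AT1G02272: ΔΔCt = (32.34−16.53) − (27.31−16.14) = 15.81 − 11.17 = 4.64; fold change = 2^-4.64 = 0.040
AT5G19191: ΔΔCt = (17.79−16.53) − (21.51−16.14) = 1.26 − 5.37 = -4.11; fold change = 2^4.11 = 17.268
AT1G02272 has the largest |ΔΔCt| = 4.64.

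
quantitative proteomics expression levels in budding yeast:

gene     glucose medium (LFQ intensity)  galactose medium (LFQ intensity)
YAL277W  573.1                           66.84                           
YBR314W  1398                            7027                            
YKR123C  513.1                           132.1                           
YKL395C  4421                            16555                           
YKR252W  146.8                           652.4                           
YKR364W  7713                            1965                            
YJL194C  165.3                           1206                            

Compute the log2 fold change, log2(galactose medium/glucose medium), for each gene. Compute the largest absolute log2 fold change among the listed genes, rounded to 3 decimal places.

log2(66.84/573.1) = -3.100  (YAL277W)
log2(7027/1398) = 2.330  (YBR314W)
log2(132.1/513.1) = -1.958  (YKR123C)
log2(16555/4421) = 1.905  (YKL395C)
log2(652.4/146.8) = 2.152  (YKR252W)
log2(1965/7713) = -1.973  (YKR364W)
log2(1206/165.3) = 2.867  (YJL194C)
The largest magnitude belongs to YAL277W.

3.100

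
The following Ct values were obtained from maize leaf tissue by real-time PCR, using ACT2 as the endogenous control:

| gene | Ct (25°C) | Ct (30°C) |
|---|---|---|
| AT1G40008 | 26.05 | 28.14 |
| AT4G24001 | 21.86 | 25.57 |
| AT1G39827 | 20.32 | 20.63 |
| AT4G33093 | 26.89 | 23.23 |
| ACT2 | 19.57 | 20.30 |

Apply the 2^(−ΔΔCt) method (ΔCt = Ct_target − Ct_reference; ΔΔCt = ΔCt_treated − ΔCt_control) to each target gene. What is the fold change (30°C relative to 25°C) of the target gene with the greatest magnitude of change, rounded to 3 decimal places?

20.966

AT1G40008: ΔΔCt = (28.14−20.30) − (26.05−19.57) = 7.84 − 6.48 = 1.36; fold change = 2^-1.36 = 0.390
AT4G24001: ΔΔCt = (25.57−20.30) − (21.86−19.57) = 5.27 − 2.29 = 2.98; fold change = 2^-2.98 = 0.127
AT1G39827: ΔΔCt = (20.63−20.30) − (20.32−19.57) = 0.33 − 0.75 = -0.42; fold change = 2^0.42 = 1.338
AT4G33093: ΔΔCt = (23.23−20.30) − (26.89−19.57) = 2.93 − 7.32 = -4.39; fold change = 2^4.39 = 20.966
AT4G33093 has the largest |ΔΔCt| = 4.39.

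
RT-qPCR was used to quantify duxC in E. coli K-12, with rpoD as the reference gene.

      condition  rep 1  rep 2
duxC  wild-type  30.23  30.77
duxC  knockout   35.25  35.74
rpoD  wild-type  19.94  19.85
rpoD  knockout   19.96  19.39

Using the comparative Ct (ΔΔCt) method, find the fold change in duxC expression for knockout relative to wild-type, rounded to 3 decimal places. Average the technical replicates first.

Mean Ct: duxC wild-type 30.500; duxC knockout 35.495; rpoD wild-type 19.895; rpoD knockout 19.675
ΔCt(wild-type) = 30.500 − 19.895 = 10.605
ΔCt(knockout) = 35.495 − 19.675 = 15.820
ΔΔCt = 15.820 − 10.605 = 5.215
Fold change = 2^(−5.215) = 0.0269

0.027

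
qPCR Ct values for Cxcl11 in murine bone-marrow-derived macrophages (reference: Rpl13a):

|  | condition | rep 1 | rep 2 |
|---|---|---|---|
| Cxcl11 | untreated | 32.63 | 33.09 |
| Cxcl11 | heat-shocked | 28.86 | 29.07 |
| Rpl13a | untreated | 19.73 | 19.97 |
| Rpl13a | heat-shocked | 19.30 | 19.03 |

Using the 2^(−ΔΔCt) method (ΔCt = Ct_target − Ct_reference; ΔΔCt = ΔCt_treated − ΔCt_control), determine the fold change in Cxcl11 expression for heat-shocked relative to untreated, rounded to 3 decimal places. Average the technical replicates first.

Mean Ct: Cxcl11 untreated 32.860; Cxcl11 heat-shocked 28.965; Rpl13a untreated 19.850; Rpl13a heat-shocked 19.165
ΔCt(untreated) = 32.860 − 19.850 = 13.010
ΔCt(heat-shocked) = 28.965 − 19.165 = 9.800
ΔΔCt = 9.800 − 13.010 = -3.210
Fold change = 2^(−(-3.210)) = 2^3.210 = 9.2535

9.254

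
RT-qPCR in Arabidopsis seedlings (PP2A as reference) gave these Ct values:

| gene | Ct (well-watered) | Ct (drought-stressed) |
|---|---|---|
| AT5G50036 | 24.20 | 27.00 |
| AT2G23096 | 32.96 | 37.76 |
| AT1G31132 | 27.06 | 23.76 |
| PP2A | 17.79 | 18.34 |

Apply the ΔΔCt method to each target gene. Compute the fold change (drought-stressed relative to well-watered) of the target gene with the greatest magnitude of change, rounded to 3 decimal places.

AT5G50036: ΔΔCt = (27.00−18.34) − (24.20−17.79) = 8.66 − 6.41 = 2.25; fold change = 2^-2.25 = 0.210
AT2G23096: ΔΔCt = (37.76−18.34) − (32.96−17.79) = 19.42 − 15.17 = 4.25; fold change = 2^-4.25 = 0.053
AT1G31132: ΔΔCt = (23.76−18.34) − (27.06−17.79) = 5.42 − 9.27 = -3.85; fold change = 2^3.85 = 14.420
AT2G23096 has the largest |ΔΔCt| = 4.25.

0.053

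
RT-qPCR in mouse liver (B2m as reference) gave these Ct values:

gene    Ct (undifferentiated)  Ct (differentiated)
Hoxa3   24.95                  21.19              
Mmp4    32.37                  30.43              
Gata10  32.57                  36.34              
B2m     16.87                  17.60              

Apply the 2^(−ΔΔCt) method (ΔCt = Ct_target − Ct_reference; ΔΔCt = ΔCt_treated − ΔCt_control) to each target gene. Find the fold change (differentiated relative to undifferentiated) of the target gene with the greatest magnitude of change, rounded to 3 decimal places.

22.471

Hoxa3: ΔΔCt = (21.19−17.60) − (24.95−16.87) = 3.59 − 8.08 = -4.49; fold change = 2^4.49 = 22.471
Mmp4: ΔΔCt = (30.43−17.60) − (32.37−16.87) = 12.83 − 15.50 = -2.67; fold change = 2^2.67 = 6.364
Gata10: ΔΔCt = (36.34−17.60) − (32.57−16.87) = 18.74 − 15.70 = 3.04; fold change = 2^-3.04 = 0.122
Hoxa3 has the largest |ΔΔCt| = 4.49.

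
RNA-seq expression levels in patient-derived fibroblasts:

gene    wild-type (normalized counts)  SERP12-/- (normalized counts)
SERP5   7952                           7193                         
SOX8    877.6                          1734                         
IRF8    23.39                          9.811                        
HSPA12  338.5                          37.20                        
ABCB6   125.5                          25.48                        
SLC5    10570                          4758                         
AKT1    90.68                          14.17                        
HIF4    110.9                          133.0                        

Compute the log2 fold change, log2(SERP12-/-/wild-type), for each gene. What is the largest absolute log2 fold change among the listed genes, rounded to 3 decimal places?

3.186

log2(7193/7952) = -0.145  (SERP5)
log2(1734/877.6) = 0.982  (SOX8)
log2(9.811/23.39) = -1.253  (IRF8)
log2(37.20/338.5) = -3.186  (HSPA12)
log2(25.48/125.5) = -2.300  (ABCB6)
log2(4758/10570) = -1.152  (SLC5)
log2(14.17/90.68) = -2.678  (AKT1)
log2(133.0/110.9) = 0.262  (HIF4)
The largest magnitude belongs to HSPA12.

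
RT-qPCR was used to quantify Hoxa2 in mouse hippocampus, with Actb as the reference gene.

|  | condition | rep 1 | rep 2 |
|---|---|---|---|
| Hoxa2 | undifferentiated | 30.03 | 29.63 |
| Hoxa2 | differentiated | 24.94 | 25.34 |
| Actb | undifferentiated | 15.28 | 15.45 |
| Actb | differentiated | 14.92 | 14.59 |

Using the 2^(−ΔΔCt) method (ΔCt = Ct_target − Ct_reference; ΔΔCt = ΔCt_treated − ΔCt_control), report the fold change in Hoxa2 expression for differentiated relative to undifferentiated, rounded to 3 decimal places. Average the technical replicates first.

Mean Ct: Hoxa2 undifferentiated 29.830; Hoxa2 differentiated 25.140; Actb undifferentiated 15.365; Actb differentiated 14.755
ΔCt(undifferentiated) = 29.830 − 15.365 = 14.465
ΔCt(differentiated) = 25.140 − 14.755 = 10.385
ΔΔCt = 10.385 − 14.465 = -4.080
Fold change = 2^(−(-4.080)) = 2^4.080 = 16.9123

16.912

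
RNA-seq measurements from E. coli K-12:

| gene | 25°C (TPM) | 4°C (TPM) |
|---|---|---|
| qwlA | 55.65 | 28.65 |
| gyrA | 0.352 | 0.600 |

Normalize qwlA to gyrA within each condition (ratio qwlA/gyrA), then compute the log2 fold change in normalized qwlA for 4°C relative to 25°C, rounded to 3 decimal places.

-1.727

qwlA/gyrA (25°C) = 55.65 / 0.352 = 158.1
qwlA/gyrA (4°C) = 28.65 / 0.600 = 47.75
Fold change = 47.75 / 158.1 = 0.3020
log2(0.3020) = -1.7272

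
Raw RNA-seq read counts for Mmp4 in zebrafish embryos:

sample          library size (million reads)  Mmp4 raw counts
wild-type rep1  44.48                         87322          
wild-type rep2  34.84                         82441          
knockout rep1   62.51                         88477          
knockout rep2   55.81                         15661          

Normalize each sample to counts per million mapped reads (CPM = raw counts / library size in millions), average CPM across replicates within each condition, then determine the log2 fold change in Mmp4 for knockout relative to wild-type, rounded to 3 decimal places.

-1.352

CPM(wild-type rep1) = 87322 / 44.48 = 1963.1745
CPM(wild-type rep2) = 82441 / 34.84 = 2366.2744
CPM(knockout rep1) = 88477 / 62.51 = 1415.4055
CPM(knockout rep2) = 15661 / 55.81 = 280.6128
mean CPM(wild-type) = 2164.7244; mean CPM(knockout) = 848.0092
Fold change = 848.0092 / 2164.7244 = 0.39174
log2(0.39174) = -1.3520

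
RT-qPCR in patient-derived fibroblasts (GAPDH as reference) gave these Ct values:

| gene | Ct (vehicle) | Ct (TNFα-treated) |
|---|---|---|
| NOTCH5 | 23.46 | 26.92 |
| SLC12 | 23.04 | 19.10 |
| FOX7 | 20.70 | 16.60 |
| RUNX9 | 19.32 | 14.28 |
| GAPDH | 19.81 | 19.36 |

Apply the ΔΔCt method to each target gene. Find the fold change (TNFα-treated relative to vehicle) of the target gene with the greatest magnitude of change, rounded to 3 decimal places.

24.084

NOTCH5: ΔΔCt = (26.92−19.36) − (23.46−19.81) = 7.56 − 3.65 = 3.91; fold change = 2^-3.91 = 0.067
SLC12: ΔΔCt = (19.10−19.36) − (23.04−19.81) = -0.26 − 3.23 = -3.49; fold change = 2^3.49 = 11.236
FOX7: ΔΔCt = (16.60−19.36) − (20.70−19.81) = -2.76 − 0.89 = -3.65; fold change = 2^3.65 = 12.553
RUNX9: ΔΔCt = (14.28−19.36) − (19.32−19.81) = -5.08 − (-0.49) = -4.59; fold change = 2^4.59 = 24.084
RUNX9 has the largest |ΔΔCt| = 4.59.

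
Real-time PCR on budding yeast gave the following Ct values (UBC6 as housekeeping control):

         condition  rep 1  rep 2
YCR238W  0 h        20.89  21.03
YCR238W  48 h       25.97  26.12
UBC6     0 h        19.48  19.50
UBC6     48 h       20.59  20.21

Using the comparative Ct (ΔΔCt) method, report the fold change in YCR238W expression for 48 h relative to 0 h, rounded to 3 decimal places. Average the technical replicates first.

0.055

Mean Ct: YCR238W 0 h 20.960; YCR238W 48 h 26.045; UBC6 0 h 19.490; UBC6 48 h 20.400
ΔCt(0 h) = 20.960 − 19.490 = 1.470
ΔCt(48 h) = 26.045 − 20.400 = 5.645
ΔΔCt = 5.645 − 1.470 = 4.175
Fold change = 2^(−4.175) = 0.0554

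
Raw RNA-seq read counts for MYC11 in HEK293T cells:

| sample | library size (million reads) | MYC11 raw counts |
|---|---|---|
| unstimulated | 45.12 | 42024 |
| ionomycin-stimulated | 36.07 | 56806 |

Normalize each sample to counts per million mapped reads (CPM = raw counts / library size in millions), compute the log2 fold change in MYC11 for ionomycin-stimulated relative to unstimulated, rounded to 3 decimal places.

0.758

CPM(unstimulated) = 42024 / 45.12 = 931.3830
CPM(ionomycin-stimulated) = 56806 / 36.07 = 1574.8822
Fold change = 1574.8822 / 931.3830 = 1.69091
log2(1.69091) = 0.7578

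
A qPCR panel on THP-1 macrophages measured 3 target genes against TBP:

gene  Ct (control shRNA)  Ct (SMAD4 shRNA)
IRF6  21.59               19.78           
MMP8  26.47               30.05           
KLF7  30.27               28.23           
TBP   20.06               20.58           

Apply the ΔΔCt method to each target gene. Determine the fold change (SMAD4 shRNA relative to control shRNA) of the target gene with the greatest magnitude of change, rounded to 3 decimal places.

0.120

IRF6: ΔΔCt = (19.78−20.58) − (21.59−20.06) = -0.80 − 1.53 = -2.33; fold change = 2^2.33 = 5.028
MMP8: ΔΔCt = (30.05−20.58) − (26.47−20.06) = 9.47 − 6.41 = 3.06; fold change = 2^-3.06 = 0.120
KLF7: ΔΔCt = (28.23−20.58) − (30.27−20.06) = 7.65 − 10.21 = -2.56; fold change = 2^2.56 = 5.897
MMP8 has the largest |ΔΔCt| = 3.06.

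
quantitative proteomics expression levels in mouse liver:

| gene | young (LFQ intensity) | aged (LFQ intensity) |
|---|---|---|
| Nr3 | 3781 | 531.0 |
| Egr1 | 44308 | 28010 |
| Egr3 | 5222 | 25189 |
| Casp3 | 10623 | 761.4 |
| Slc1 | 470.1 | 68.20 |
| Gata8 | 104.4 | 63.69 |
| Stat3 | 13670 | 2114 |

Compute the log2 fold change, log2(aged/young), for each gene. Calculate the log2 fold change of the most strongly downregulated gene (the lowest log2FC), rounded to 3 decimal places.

-3.802

log2(531.0/3781) = -2.832  (Nr3)
log2(28010/44308) = -0.662  (Egr1)
log2(25189/5222) = 2.270  (Egr3)
log2(761.4/10623) = -3.802  (Casp3)
log2(68.20/470.1) = -2.785  (Slc1)
log2(63.69/104.4) = -0.713  (Gata8)
log2(2114/13670) = -2.693  (Stat3)
Casp3 is most strongly downregulated.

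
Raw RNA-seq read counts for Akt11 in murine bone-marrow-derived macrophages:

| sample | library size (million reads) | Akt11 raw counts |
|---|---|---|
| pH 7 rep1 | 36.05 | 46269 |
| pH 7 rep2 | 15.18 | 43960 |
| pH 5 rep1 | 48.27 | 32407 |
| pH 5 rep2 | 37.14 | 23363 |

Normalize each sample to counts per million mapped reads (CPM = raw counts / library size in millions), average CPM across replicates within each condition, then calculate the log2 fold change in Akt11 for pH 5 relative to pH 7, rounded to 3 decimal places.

-1.684

CPM(pH 7 rep1) = 46269 / 36.05 = 1283.4674
CPM(pH 7 rep2) = 43960 / 15.18 = 2895.9157
CPM(pH 5 rep1) = 32407 / 48.27 = 671.3694
CPM(pH 5 rep2) = 23363 / 37.14 = 629.0522
mean CPM(pH 7) = 2089.6915; mean CPM(pH 5) = 650.2108
Fold change = 650.2108 / 2089.6915 = 0.31115
log2(0.31115) = -1.6843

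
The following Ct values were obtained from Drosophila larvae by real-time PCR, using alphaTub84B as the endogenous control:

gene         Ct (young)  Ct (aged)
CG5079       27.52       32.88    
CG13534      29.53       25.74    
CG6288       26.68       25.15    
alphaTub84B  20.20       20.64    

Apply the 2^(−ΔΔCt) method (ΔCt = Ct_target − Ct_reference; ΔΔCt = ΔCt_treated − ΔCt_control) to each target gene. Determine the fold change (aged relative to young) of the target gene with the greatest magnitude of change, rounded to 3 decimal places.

0.033

CG5079: ΔΔCt = (32.88−20.64) − (27.52−20.20) = 12.24 − 7.32 = 4.92; fold change = 2^-4.92 = 0.033
CG13534: ΔΔCt = (25.74−20.64) − (29.53−20.20) = 5.10 − 9.33 = -4.23; fold change = 2^4.23 = 18.765
CG6288: ΔΔCt = (25.15−20.64) − (26.68−20.20) = 4.51 − 6.48 = -1.97; fold change = 2^1.97 = 3.918
CG5079 has the largest |ΔΔCt| = 4.92.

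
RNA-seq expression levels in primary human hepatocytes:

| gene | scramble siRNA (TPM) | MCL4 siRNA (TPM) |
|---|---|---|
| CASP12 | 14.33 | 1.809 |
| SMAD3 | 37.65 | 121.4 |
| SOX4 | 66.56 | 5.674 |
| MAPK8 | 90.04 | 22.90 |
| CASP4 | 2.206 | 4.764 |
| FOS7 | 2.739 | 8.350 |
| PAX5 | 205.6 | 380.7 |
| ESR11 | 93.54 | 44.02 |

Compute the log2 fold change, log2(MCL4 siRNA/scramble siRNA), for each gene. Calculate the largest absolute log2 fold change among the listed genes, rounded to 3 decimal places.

3.552

log2(1.809/14.33) = -2.986  (CASP12)
log2(121.4/37.65) = 1.689  (SMAD3)
log2(5.674/66.56) = -3.552  (SOX4)
log2(22.90/90.04) = -1.975  (MAPK8)
log2(4.764/2.206) = 1.111  (CASP4)
log2(8.350/2.739) = 1.608  (FOS7)
log2(380.7/205.6) = 0.889  (PAX5)
log2(44.02/93.54) = -1.087  (ESR11)
The largest magnitude belongs to SOX4.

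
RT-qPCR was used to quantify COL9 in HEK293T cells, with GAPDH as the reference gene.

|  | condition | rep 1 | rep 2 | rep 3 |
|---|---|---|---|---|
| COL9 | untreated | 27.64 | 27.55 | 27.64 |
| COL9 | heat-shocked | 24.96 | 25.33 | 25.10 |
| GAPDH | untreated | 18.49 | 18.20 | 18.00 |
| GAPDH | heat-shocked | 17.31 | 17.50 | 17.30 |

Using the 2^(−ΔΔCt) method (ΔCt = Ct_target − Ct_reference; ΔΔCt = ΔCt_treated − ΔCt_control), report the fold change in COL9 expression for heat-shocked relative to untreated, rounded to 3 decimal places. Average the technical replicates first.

Mean Ct: COL9 untreated 27.610; COL9 heat-shocked 25.130; GAPDH untreated 18.230; GAPDH heat-shocked 17.370
ΔCt(untreated) = 27.610 − 18.230 = 9.380
ΔCt(heat-shocked) = 25.130 − 17.370 = 7.760
ΔΔCt = 7.760 − 9.380 = -1.620
Fold change = 2^(−(-1.620)) = 2^1.620 = 3.0738

3.074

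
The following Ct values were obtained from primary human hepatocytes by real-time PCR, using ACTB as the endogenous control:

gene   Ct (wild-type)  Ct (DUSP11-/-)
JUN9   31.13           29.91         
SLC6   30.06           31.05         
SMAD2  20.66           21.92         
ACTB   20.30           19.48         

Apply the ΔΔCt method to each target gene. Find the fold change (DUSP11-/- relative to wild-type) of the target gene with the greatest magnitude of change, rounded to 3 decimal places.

0.237

JUN9: ΔΔCt = (29.91−19.48) − (31.13−20.30) = 10.43 − 10.83 = -0.40; fold change = 2^0.40 = 1.320
SLC6: ΔΔCt = (31.05−19.48) − (30.06−20.30) = 11.57 − 9.76 = 1.81; fold change = 2^-1.81 = 0.285
SMAD2: ΔΔCt = (21.92−19.48) − (20.66−20.30) = 2.44 − 0.36 = 2.08; fold change = 2^-2.08 = 0.237
SMAD2 has the largest |ΔΔCt| = 2.08.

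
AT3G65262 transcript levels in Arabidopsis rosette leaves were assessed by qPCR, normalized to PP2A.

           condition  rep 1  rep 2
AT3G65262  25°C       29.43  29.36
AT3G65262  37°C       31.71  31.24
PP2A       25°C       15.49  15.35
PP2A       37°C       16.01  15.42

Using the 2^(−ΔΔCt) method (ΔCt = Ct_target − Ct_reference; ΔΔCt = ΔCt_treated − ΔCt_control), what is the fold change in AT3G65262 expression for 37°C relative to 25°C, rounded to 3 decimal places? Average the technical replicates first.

0.290

Mean Ct: AT3G65262 25°C 29.395; AT3G65262 37°C 31.475; PP2A 25°C 15.420; PP2A 37°C 15.715
ΔCt(25°C) = 29.395 − 15.420 = 13.975
ΔCt(37°C) = 31.475 − 15.715 = 15.760
ΔΔCt = 15.760 − 13.975 = 1.785
Fold change = 2^(−1.785) = 0.2902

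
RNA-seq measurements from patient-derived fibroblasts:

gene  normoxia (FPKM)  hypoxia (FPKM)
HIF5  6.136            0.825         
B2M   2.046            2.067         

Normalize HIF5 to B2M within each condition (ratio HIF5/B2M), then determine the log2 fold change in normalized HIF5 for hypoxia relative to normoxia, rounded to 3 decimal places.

-2.910

HIF5/B2M (normoxia) = 6.136 / 2.046 = 2.999
HIF5/B2M (hypoxia) = 0.825 / 2.067 = 0.39913
Fold change = 0.39913 / 2.999 = 0.1331
log2(0.1331) = -2.9096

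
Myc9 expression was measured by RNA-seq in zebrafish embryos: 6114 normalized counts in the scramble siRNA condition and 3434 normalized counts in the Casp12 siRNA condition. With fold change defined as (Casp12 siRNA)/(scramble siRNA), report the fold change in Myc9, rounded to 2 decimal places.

Fold change = 3434 / 6114 = 0.562
Myc9 is downregulated.

0.56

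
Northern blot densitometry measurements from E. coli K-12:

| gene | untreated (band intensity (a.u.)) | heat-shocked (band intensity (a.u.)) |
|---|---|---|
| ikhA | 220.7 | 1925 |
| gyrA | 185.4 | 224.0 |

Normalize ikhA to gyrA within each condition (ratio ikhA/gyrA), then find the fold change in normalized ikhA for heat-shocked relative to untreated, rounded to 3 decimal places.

ikhA/gyrA (untreated) = 220.7 / 185.4 = 1.1904
ikhA/gyrA (heat-shocked) = 1925 / 224.0 = 8.5938
Fold change = 8.5938 / 1.1904 = 7.2192

7.219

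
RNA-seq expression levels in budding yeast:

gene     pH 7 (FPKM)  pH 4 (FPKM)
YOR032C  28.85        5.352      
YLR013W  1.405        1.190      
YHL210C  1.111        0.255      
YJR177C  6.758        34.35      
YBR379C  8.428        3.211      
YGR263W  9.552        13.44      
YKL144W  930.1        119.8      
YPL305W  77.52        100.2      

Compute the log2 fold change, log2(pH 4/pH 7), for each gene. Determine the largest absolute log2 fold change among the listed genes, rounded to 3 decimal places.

2.957

log2(5.352/28.85) = -2.430  (YOR032C)
log2(1.190/1.405) = -0.240  (YLR013W)
log2(0.255/1.111) = -2.123  (YHL210C)
log2(34.35/6.758) = 2.346  (YJR177C)
log2(3.211/8.428) = -1.392  (YBR379C)
log2(13.44/9.552) = 0.493  (YGR263W)
log2(119.8/930.1) = -2.957  (YKL144W)
log2(100.2/77.52) = 0.370  (YPL305W)
The largest magnitude belongs to YKL144W.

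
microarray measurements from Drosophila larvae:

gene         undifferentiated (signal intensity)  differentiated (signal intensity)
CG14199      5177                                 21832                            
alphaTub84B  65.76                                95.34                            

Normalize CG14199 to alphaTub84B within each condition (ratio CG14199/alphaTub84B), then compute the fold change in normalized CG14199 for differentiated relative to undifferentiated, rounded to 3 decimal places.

CG14199/alphaTub84B (undifferentiated) = 5177 / 65.76 = 78.726
CG14199/alphaTub84B (differentiated) = 21832 / 95.34 = 228.99
Fold change = 228.99 / 78.726 = 2.9087

2.909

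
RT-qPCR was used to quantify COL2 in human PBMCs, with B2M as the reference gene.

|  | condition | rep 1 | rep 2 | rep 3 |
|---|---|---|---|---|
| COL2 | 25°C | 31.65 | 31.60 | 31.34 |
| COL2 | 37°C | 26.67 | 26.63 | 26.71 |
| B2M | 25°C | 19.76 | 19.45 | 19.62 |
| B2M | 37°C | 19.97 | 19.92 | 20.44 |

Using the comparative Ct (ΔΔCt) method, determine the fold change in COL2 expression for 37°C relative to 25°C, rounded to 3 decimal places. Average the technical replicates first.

41.070

Mean Ct: COL2 25°C 31.530; COL2 37°C 26.670; B2M 25°C 19.610; B2M 37°C 20.110
ΔCt(25°C) = 31.530 − 19.610 = 11.920
ΔCt(37°C) = 26.670 − 20.110 = 6.560
ΔΔCt = 6.560 − 11.920 = -5.360
Fold change = 2^(−(-5.360)) = 2^5.360 = 41.0696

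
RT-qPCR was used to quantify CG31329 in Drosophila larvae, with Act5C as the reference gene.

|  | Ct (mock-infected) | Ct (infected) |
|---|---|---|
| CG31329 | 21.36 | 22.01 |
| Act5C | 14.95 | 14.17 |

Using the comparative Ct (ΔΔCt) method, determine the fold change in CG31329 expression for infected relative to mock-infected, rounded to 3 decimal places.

ΔCt(mock-infected) = 21.360 − 14.950 = 6.410
ΔCt(infected) = 22.010 − 14.170 = 7.840
ΔΔCt = 7.840 − 6.410 = 1.430
Fold change = 2^(−1.430) = 0.3711

0.371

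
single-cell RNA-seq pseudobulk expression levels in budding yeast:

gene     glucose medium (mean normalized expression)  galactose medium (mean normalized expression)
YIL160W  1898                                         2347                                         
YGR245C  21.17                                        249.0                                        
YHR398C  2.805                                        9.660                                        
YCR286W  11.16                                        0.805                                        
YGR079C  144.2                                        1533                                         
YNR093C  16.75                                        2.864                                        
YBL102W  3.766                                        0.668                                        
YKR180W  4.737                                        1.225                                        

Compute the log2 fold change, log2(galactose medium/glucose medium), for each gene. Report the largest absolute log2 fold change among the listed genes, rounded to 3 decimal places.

3.793

log2(2347/1898) = 0.306  (YIL160W)
log2(249.0/21.17) = 3.556  (YGR245C)
log2(9.660/2.805) = 1.784  (YHR398C)
log2(0.805/11.16) = -3.793  (YCR286W)
log2(1533/144.2) = 3.410  (YGR079C)
log2(2.864/16.75) = -2.548  (YNR093C)
log2(0.668/3.766) = -2.495  (YBL102W)
log2(1.225/4.737) = -1.951  (YKR180W)
The largest magnitude belongs to YCR286W.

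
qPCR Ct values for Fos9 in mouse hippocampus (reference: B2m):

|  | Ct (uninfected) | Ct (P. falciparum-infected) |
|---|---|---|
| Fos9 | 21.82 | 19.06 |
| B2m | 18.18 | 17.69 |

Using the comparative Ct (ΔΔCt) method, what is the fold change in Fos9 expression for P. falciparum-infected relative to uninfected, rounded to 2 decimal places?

ΔCt(uninfected) = 21.820 − 18.180 = 3.640
ΔCt(P. falciparum-infected) = 19.060 − 17.690 = 1.370
ΔΔCt = 1.370 − 3.640 = -2.270
Fold change = 2^(−(-2.270)) = 2^2.270 = 4.823

4.82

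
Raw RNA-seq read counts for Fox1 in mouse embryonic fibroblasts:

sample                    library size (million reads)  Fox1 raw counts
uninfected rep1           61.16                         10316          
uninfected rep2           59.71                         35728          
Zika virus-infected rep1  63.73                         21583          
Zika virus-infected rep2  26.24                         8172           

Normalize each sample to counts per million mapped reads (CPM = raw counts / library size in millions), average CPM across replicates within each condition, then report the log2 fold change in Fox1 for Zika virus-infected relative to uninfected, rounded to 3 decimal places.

CPM(uninfected rep1) = 10316 / 61.16 = 168.6723
CPM(uninfected rep2) = 35728 / 59.71 = 598.3587
CPM(Zika virus-infected rep1) = 21583 / 63.73 = 338.6631
CPM(Zika virus-infected rep2) = 8172 / 26.24 = 311.4329
mean CPM(uninfected) = 383.5155; mean CPM(Zika virus-infected) = 325.0480
Fold change = 325.0480 / 383.5155 = 0.84755
log2(0.84755) = -0.2386

-0.239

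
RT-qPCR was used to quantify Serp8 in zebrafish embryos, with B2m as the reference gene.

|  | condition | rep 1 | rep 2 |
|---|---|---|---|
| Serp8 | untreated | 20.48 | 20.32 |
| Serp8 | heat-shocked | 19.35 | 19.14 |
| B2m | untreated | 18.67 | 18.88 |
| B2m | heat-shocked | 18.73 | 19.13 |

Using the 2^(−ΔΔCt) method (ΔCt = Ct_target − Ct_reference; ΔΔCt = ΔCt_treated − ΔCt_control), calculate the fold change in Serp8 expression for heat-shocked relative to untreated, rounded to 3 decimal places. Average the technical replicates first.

2.479

Mean Ct: Serp8 untreated 20.400; Serp8 heat-shocked 19.245; B2m untreated 18.775; B2m heat-shocked 18.930
ΔCt(untreated) = 20.400 − 18.775 = 1.625
ΔCt(heat-shocked) = 19.245 − 18.930 = 0.315
ΔΔCt = 0.315 − 1.625 = -1.310
Fold change = 2^(−(-1.310)) = 2^1.310 = 2.4794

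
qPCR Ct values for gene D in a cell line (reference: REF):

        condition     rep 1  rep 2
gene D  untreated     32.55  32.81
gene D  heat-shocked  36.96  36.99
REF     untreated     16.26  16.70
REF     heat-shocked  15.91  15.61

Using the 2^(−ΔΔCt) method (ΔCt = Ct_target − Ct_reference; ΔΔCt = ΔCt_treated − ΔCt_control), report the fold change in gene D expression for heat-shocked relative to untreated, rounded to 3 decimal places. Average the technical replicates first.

0.031

Mean Ct: gene D untreated 32.680; gene D heat-shocked 36.975; REF untreated 16.480; REF heat-shocked 15.760
ΔCt(untreated) = 32.680 − 16.480 = 16.200
ΔCt(heat-shocked) = 36.975 − 15.760 = 21.215
ΔΔCt = 21.215 − 16.200 = 5.015
Fold change = 2^(−5.015) = 0.0309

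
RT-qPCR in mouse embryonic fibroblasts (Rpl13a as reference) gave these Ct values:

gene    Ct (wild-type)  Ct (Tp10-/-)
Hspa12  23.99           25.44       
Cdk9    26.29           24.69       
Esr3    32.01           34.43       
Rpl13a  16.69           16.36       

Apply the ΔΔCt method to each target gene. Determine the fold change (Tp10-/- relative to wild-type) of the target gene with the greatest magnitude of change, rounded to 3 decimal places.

Hspa12: ΔΔCt = (25.44−16.36) − (23.99−16.69) = 9.08 − 7.30 = 1.78; fold change = 2^-1.78 = 0.291
Cdk9: ΔΔCt = (24.69−16.36) − (26.29−16.69) = 8.33 − 9.60 = -1.27; fold change = 2^1.27 = 2.412
Esr3: ΔΔCt = (34.43−16.36) − (32.01−16.69) = 18.07 − 15.32 = 2.75; fold change = 2^-2.75 = 0.149
Esr3 has the largest |ΔΔCt| = 2.75.

0.149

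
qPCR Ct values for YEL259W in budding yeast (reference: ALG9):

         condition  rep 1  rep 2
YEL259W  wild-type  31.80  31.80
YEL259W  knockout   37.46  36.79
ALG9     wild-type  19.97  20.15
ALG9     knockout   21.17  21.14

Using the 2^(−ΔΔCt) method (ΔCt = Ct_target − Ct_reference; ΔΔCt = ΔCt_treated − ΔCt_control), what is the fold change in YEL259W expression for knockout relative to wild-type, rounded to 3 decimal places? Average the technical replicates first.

0.053

Mean Ct: YEL259W wild-type 31.800; YEL259W knockout 37.125; ALG9 wild-type 20.060; ALG9 knockout 21.155
ΔCt(wild-type) = 31.800 − 20.060 = 11.740
ΔCt(knockout) = 37.125 − 21.155 = 15.970
ΔΔCt = 15.970 − 11.740 = 4.230
Fold change = 2^(−4.230) = 0.0533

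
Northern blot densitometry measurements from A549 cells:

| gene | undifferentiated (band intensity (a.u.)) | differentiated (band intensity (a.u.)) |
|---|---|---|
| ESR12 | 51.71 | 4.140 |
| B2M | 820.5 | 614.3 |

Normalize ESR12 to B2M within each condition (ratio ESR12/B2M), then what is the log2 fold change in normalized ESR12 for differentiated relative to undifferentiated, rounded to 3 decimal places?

ESR12/B2M (undifferentiated) = 51.71 / 820.5 = 0.063023
ESR12/B2M (differentiated) = 4.140 / 614.3 = 0.0067394
Fold change = 0.0067394 / 0.063023 = 0.1069
log2(0.1069) = -3.2252

-3.225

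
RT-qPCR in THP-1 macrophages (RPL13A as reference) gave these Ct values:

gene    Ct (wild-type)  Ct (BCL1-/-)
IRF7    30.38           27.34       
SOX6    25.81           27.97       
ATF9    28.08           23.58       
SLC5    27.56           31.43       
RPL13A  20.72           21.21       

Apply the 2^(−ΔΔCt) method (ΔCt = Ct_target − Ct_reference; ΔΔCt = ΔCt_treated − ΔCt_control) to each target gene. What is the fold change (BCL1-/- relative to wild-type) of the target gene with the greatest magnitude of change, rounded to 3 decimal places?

IRF7: ΔΔCt = (27.34−21.21) − (30.38−20.72) = 6.13 − 9.66 = -3.53; fold change = 2^3.53 = 11.551
SOX6: ΔΔCt = (27.97−21.21) − (25.81−20.72) = 6.76 − 5.09 = 1.67; fold change = 2^-1.67 = 0.314
ATF9: ΔΔCt = (23.58−21.21) − (28.08−20.72) = 2.37 − 7.36 = -4.99; fold change = 2^4.99 = 31.779
SLC5: ΔΔCt = (31.43−21.21) − (27.56−20.72) = 10.22 − 6.84 = 3.38; fold change = 2^-3.38 = 0.096
ATF9 has the largest |ΔΔCt| = 4.99.

31.779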